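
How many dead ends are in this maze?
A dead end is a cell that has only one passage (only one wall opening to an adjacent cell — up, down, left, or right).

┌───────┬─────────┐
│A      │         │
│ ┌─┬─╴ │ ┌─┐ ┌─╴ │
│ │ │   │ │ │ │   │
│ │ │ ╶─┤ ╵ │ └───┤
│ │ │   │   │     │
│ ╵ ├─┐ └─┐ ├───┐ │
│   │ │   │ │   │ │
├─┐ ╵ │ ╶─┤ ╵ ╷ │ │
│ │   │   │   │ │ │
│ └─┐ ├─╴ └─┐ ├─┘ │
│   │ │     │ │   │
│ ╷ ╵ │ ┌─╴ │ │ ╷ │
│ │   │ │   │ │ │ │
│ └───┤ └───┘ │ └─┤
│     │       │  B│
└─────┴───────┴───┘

Checking each cell for number of passages:

Dead ends found at positions:
  (1, 1)
  (1, 5)
  (1, 7)
  (3, 2)
  (3, 4)
  (4, 0)
  (4, 7)
  (6, 4)
  (6, 8)
  (7, 2)
  (7, 8)
Total dead ends: 11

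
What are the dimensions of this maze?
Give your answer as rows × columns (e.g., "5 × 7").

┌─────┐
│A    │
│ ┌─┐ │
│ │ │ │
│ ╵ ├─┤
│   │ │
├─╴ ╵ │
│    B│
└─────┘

Counting the maze dimensions:
Rows (vertical): 4
Columns (horizontal): 3
Dimensions: 4 × 3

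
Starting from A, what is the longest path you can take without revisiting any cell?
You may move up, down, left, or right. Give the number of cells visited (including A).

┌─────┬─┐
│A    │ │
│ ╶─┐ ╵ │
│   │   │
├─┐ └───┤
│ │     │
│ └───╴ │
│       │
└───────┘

Finding longest simple path using DFS:
Start: (0, 0)
Longest path visits 11 cells
Path: A → down → right → down → right → right → down → left → left → left → up

Solution:

┌─────┬─┐
│A    │ │
│ ╶─┐ ╵ │
│↳ ↓│   │
├─┐ └───┤
│B│↳ → ↓│
│ └───╴ │
│↑ ← ← ↲│
└───────┘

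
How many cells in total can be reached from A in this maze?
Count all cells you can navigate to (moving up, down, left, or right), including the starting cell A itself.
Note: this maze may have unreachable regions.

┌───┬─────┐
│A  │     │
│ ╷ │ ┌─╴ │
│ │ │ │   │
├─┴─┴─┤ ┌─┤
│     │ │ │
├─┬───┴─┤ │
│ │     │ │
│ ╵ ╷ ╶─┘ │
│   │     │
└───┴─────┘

Using BFS/flood-fill to find all reachable cells from A:
Maze size: 5 × 5 = 25 total cells
21 cell(s) are walled off and cannot be reached from A.
Reachable cells: 4

Reachable region (· marks reachable cells):

┌───┬─────┐
│A ·│     │
│ ╷ │ ┌─╴ │
│·│·│ │   │
├─┴─┴─┤ ┌─┤
│     │ │ │
├─┬───┴─┤ │
│ │     │ │
│ ╵ ╷ ╶─┘ │
│   │     │
└───┴─────┘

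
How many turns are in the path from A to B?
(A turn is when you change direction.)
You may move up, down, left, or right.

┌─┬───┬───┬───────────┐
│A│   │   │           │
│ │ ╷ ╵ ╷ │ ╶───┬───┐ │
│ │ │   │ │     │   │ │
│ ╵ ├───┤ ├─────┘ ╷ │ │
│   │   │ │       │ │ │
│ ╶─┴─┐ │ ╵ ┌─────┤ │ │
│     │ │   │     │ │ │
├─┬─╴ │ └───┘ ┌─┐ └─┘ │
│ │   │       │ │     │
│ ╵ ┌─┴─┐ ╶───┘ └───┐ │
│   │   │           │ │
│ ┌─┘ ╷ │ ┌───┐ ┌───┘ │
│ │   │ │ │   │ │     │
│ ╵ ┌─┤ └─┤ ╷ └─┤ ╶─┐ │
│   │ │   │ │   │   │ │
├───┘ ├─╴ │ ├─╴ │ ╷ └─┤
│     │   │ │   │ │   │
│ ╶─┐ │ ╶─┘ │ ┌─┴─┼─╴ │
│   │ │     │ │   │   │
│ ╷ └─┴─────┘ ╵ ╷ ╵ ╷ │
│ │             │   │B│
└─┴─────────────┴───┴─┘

Directions: down, down, down, right, right, down, left, down, left, down, down, right, up, right, up, right, down, down, right, down, left, down, right, right, up, up, up, right, down, right, down, left, down, down, right, up, right, down, right, up, right, down
Number of turns: 32

Solution:

┌─┬───┬───┬───────────┐
│A│   │   │           │
│ │ ╷ ╵ ╷ │ ╶───┬───┐ │
│↓│ │   │ │     │   │ │
│ ╵ ├───┤ ├─────┘ ╷ │ │
│↓  │   │ │       │ │ │
│ ╶─┴─┐ │ ╵ ┌─────┤ │ │
│↳ → ↓│ │   │     │ │ │
├─┬─╴ │ └───┘ ┌─┐ └─┘ │
│ │↓ ↲│       │ │     │
│ ╵ ┌─┴─┐ ╶───┘ └───┐ │
│↓ ↲│↱ ↓│           │ │
│ ┌─┘ ╷ │ ┌───┐ ┌───┘ │
│↓│↱ ↑│↓│ │↱ ↓│ │     │
│ ╵ ┌─┤ └─┤ ╷ └─┤ ╶─┐ │
│↳ ↑│ │↳ ↓│↑│↳ ↓│   │ │
├───┘ ├─╴ │ ├─╴ │ ╷ └─┤
│     │↓ ↲│↑│↓ ↲│ │   │
│ ╶─┐ │ ╶─┘ │ ┌─┴─┼─╴ │
│   │ │↳ → ↑│↓│↱ ↓│↱ ↓│
│ ╷ └─┴─────┘ ╵ ╷ ╵ ╷ │
│ │          ↳ ↑│↳ ↑│B│
└─┴─────────────┴───┴─┘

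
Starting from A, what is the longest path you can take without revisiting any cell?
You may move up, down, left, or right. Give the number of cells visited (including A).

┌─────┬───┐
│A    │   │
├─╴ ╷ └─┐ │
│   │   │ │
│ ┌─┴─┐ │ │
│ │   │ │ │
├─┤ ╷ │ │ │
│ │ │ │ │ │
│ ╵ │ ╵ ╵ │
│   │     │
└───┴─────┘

Finding longest simple path using DFS:
Start: (0, 0)
Longest path visits 16 cells
Path: A → right → right → down → right → down → down → down → left → up → up → left → down → down → left → up

Solution:

┌─────┬───┐
│A → ↓│   │
├─╴ ╷ └─┐ │
│   │↳ ↓│ │
│ ┌─┴─┐ │ │
│ │↓ ↰│↓│ │
├─┤ ╷ │ │ │
│B│↓│↑│↓│ │
│ ╵ │ ╵ ╵ │
│↑ ↲│↑ ↲  │
└───┴─────┘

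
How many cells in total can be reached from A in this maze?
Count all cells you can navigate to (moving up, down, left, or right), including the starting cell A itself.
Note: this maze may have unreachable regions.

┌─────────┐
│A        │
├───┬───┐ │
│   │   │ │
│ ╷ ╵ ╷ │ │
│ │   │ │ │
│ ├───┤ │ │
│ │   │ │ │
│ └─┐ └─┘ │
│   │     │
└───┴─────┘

Using BFS/flood-fill to find all reachable cells from A:
Maze size: 5 × 5 = 25 total cells
12 cell(s) are walled off and cannot be reached from A.
Reachable cells: 13

Reachable region (· marks reachable cells):

┌─────────┐
│A · · · ·│
├───┬───┐ │
│   │   │·│
│ ╷ ╵ ╷ │ │
│ │   │ │·│
│ ├───┤ │ │
│ │· ·│ │·│
│ └─┐ └─┘ │
│   │· · ·│
└───┴─────┘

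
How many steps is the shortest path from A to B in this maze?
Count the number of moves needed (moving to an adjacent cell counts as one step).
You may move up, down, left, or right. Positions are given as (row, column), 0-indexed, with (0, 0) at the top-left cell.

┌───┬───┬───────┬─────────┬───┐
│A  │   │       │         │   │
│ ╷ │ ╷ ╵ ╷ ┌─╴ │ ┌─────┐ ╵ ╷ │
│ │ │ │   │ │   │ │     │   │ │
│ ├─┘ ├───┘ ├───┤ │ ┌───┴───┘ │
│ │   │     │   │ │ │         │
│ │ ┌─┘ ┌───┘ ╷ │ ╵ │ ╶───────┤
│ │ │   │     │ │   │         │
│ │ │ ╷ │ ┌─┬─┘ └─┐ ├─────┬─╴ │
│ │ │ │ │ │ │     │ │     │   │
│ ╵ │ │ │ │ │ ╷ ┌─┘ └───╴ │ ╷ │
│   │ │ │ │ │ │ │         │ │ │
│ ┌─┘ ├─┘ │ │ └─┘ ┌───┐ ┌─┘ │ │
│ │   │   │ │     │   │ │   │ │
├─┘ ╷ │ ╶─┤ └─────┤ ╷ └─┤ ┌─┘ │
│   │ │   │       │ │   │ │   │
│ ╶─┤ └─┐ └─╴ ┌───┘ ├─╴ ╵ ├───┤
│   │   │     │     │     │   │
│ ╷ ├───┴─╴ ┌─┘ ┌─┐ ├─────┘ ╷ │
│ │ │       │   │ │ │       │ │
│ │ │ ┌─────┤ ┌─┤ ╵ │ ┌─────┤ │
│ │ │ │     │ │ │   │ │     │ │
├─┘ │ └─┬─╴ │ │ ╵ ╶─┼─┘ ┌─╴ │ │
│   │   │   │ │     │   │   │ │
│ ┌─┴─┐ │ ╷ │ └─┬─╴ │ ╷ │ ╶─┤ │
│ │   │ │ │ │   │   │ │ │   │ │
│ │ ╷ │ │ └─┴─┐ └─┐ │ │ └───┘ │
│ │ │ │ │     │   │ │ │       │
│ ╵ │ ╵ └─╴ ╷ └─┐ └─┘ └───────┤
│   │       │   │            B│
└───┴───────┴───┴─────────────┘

Using BFS to find shortest path:
Start: (0, 0), End: (14, 14)
Path found:
(0,0) → (1,0) → (2,0) → (3,0) → (4,0) → (5,0) → (5,1) → (4,1) → (3,1) → (2,1) → (2,2) → (1,2) → (0,2) → (0,3) → (1,3) → (1,4) → (0,4) → (0,5) → (1,5) → (2,5) → (2,4) → (2,3) → (3,3) → (3,2) → (4,2) → (5,2) → (6,2) → (6,1) → (7,1) → (7,0) → (8,0) → (8,1) → (9,1) → (10,1) → (11,1) → (11,0) → (12,0) → (13,0) → (14,0) → (14,1) → (13,1) → (12,1) → (12,2) → (13,2) → (14,2) → (14,3) → (13,3) → (12,3) → (11,3) → (11,2) → (10,2) → (9,2) → (9,3) → (9,4) → (9,5) → (8,5) → (8,4) → (7,4) → (7,3) → (6,3) → (6,4) → (5,4) → (4,4) → (3,4) → (3,5) → (3,6) → (2,6) → (2,7) → (3,7) → (4,7) → (4,6) → (5,6) → (6,6) → (6,7) → (6,8) → (5,8) → (5,9) → (4,9) → (3,9) → (3,8) → (2,8) → (1,8) → (0,8) → (0,9) → (0,10) → (0,11) → (0,12) → (1,12) → (1,13) → (0,13) → (0,14) → (1,14) → (2,14) → (2,13) → (2,12) → (2,11) → (2,10) → (3,10) → (3,11) → (3,12) → (3,13) → (3,14) → (4,14) → (4,13) → (5,13) → (6,13) → (6,12) → (7,12) → (8,12) → (8,11) → (7,11) → (7,10) → (6,10) → (6,9) → (7,9) → (8,9) → (8,8) → (8,7) → (9,7) → (9,6) → (10,6) → (11,6) → (12,6) → (12,7) → (13,7) → (13,8) → (14,8) → (14,9) → (14,10) → (14,11) → (14,12) → (14,13) → (14,14)
Number of steps: 132

Solution:

┌───┬───┬───────┬─────────┬───┐
│A  │↱ ↓│↱ ↓    │↱ → → → ↓│↱ ↓│
│ ╷ │ ╷ ╵ ╷ ┌─╴ │ ┌─────┐ ╵ ╷ │
│↓│ │↑│↳ ↑│↓│   │↑│     │↳ ↑│↓│
│ ├─┘ ├───┘ ├───┤ │ ┌───┴───┘ │
│↓│↱ ↑│↓ ← ↲│↱ ↓│↑│ │↓ ← ← ← ↲│
│ │ ┌─┘ ┌───┘ ╷ │ ╵ │ ╶───────┤
│↓│↑│↓ ↲│↱ → ↑│↓│↑ ↰│↳ → → → ↓│
│ │ │ ╷ │ ┌─┬─┘ └─┐ ├─────┬─╴ │
│↓│↑│↓│ │↑│ │↓ ↲  │↑│     │↓ ↲│
│ ╵ │ │ │ │ │ ╷ ┌─┘ └───╴ │ ╷ │
│↳ ↑│↓│ │↑│ │↓│ │↱ ↑      │↓│ │
│ ┌─┘ ├─┘ │ │ └─┘ ┌───┐ ┌─┘ │ │
│ │↓ ↲│↱ ↑│ │↳ → ↑│↓ ↰│ │↓ ↲│ │
├─┘ ╷ │ ╶─┤ └─────┤ ╷ └─┤ ┌─┘ │
│↓ ↲│ │↑ ↰│       │↓│↑ ↰│↓│   │
│ ╶─┤ └─┐ └─╴ ┌───┘ ├─╴ ╵ ├───┤
│↳ ↓│   │↑ ↰  │↓ ← ↲│  ↑ ↲│   │
│ ╷ ├───┴─╴ ┌─┘ ┌─┐ ├─────┘ ╷ │
│ │↓│↱ → → ↑│↓ ↲│ │ │       │ │
│ │ │ ┌─────┤ ┌─┤ ╵ │ ┌─────┤ │
│ │↓│↑│     │↓│ │   │ │     │ │
├─┘ │ └─┬─╴ │ │ ╵ ╶─┼─┘ ┌─╴ │ │
│↓ ↲│↑ ↰│   │↓│     │   │   │ │
│ ┌─┴─┐ │ ╷ │ └─┬─╴ │ ╷ │ ╶─┤ │
│↓│↱ ↓│↑│ │ │↳ ↓│   │ │ │   │ │
│ │ ╷ │ │ └─┴─┐ └─┐ │ │ └───┘ │
│↓│↑│↓│↑│     │↳ ↓│ │ │       │
│ ╵ │ ╵ └─╴ ╷ └─┐ └─┘ └───────┤
│↳ ↑│↳ ↑    │   │↳ → → → → → B│
└───┴───────┴───┴─────────────┘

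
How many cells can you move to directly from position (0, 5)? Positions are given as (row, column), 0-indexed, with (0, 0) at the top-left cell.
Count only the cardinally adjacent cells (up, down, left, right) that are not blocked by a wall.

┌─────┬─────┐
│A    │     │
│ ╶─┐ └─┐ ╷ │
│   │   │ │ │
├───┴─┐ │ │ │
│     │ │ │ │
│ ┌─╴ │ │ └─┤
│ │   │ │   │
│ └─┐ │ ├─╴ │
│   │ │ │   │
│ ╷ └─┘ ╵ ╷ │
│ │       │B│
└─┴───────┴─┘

Checking passable neighbors of (0, 5):
Neighbors: (1, 5), (0, 4)
Count: 2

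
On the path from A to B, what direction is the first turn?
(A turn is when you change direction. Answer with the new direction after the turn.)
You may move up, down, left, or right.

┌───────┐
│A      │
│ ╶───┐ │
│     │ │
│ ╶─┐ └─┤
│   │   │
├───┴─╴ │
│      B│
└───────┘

Directions: down, right, right, down, right, down
First turn direction: right

Solution:

┌───────┐
│A      │
│ ╶───┐ │
│↳ → ↓│ │
│ ╶─┐ └─┤
│   │↳ ↓│
├───┴─╴ │
│      B│
└───────┘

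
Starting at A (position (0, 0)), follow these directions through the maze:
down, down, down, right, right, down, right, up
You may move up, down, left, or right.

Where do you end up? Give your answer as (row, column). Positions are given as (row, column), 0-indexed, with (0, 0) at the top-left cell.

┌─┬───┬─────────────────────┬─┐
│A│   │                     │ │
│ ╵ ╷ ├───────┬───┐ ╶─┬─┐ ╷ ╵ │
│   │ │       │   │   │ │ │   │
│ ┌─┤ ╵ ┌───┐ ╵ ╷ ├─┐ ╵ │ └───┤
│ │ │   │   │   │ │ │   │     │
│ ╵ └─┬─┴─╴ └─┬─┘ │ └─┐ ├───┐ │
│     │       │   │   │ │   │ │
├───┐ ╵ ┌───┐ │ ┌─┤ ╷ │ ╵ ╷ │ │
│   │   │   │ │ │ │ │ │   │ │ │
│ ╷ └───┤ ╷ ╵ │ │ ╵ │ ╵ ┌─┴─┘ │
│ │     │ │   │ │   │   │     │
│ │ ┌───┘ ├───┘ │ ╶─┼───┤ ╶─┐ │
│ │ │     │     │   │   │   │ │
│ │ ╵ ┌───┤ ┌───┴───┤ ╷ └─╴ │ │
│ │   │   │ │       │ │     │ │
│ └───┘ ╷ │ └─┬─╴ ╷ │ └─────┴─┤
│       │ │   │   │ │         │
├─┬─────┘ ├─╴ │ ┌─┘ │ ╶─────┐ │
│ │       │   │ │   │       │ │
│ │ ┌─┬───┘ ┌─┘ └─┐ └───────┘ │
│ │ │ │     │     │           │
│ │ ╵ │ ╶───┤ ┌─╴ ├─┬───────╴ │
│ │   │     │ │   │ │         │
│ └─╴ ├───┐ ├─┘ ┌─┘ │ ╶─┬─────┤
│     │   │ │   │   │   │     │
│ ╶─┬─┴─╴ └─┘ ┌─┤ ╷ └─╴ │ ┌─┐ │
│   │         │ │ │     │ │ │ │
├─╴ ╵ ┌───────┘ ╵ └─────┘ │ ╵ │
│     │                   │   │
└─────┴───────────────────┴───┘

Following directions step by step:
Start: (0, 0)
  down: (0, 0) → (1, 0)
  down: (1, 0) → (2, 0)
  down: (2, 0) → (3, 0)
  right: (3, 0) → (3, 1)
  right: (3, 1) → (3, 2)
  down: (3, 2) → (4, 2)
  right: (4, 2) → (4, 3)
  up: (4, 3) → (3, 3)
Final position: (3, 3)

Path taken:

┌─┬───┬─────────────────────┬─┐
│A│   │                     │ │
│ ╵ ╷ ├───────┬───┐ ╶─┬─┐ ╷ ╵ │
│↓  │ │       │   │   │ │ │   │
│ ┌─┤ ╵ ┌───┐ ╵ ╷ ├─┐ ╵ │ └───┤
│↓│ │   │   │   │ │ │   │     │
│ ╵ └─┬─┴─╴ └─┬─┘ │ └─┐ ├───┐ │
│↳ → ↓│B      │   │   │ │   │ │
├───┐ ╵ ┌───┐ │ ┌─┤ ╷ │ ╵ ╷ │ │
│   │↳ ↑│   │ │ │ │ │ │   │ │ │
│ ╷ └───┤ ╷ ╵ │ │ ╵ │ ╵ ┌─┴─┘ │
│ │     │ │   │ │   │   │     │
│ │ ┌───┘ ├───┘ │ ╶─┼───┤ ╶─┐ │
│ │ │     │     │   │   │   │ │
│ │ ╵ ┌───┤ ┌───┴───┤ ╷ └─╴ │ │
│ │   │   │ │       │ │     │ │
│ └───┘ ╷ │ └─┬─╴ ╷ │ └─────┴─┤
│       │ │   │   │ │         │
├─┬─────┘ ├─╴ │ ┌─┘ │ ╶─────┐ │
│ │       │   │ │   │       │ │
│ │ ┌─┬───┘ ┌─┘ └─┐ └───────┘ │
│ │ │ │     │     │           │
│ │ ╵ │ ╶───┤ ┌─╴ ├─┬───────╴ │
│ │   │     │ │   │ │         │
│ └─╴ ├───┐ ├─┘ ┌─┘ │ ╶─┬─────┤
│     │   │ │   │   │   │     │
│ ╶─┬─┴─╴ └─┘ ┌─┤ ╷ └─╴ │ ┌─┐ │
│   │         │ │ │     │ │ │ │
├─╴ ╵ ┌───────┘ ╵ └─────┘ │ ╵ │
│     │                   │   │
└─────┴───────────────────┴───┘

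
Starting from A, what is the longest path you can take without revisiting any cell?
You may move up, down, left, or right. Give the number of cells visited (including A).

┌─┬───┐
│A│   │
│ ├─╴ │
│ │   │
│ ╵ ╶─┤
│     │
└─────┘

Finding longest simple path using DFS:
Start: (0, 0)
Longest path visits 8 cells
Path: A → down → down → right → up → right → up → left

Solution:

┌─┬───┐
│A│B ↰│
│ ├─╴ │
│↓│↱ ↑│
│ ╵ ╶─┤
│↳ ↑  │
└─────┘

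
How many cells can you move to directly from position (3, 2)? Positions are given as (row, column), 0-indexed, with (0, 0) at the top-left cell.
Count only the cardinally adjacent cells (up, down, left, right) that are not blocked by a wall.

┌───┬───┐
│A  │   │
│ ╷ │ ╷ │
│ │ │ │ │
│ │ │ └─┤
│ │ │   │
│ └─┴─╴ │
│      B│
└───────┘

Checking passable neighbors of (3, 2):
Neighbors: (3, 1), (3, 3)
Count: 2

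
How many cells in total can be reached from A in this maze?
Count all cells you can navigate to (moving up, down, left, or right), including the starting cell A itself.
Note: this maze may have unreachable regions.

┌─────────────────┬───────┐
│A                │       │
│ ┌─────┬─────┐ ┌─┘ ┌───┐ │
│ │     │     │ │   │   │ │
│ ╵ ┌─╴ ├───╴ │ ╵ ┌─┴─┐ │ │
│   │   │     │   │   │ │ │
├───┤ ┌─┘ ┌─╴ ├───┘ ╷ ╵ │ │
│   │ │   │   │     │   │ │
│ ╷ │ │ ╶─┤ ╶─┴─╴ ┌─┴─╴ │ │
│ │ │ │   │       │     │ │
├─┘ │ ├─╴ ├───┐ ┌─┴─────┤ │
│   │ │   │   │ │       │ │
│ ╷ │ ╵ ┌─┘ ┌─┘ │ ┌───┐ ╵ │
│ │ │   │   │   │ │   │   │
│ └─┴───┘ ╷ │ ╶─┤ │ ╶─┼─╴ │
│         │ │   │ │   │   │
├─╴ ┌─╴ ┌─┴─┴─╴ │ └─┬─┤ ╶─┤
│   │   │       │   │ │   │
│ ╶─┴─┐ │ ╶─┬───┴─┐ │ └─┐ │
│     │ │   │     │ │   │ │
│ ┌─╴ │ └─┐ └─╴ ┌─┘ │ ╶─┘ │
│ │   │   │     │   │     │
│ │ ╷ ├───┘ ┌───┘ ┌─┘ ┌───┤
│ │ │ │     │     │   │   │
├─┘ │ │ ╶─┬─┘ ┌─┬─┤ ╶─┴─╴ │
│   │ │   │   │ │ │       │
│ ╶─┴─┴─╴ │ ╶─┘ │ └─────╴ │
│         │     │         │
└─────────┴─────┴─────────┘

Using BFS/flood-fill to find all reachable cells from A:
Maze size: 14 × 13 = 182 total cells
4 cell(s) are walled off and cannot be reached from A.
Reachable cells: 178

Reachable region (· marks reachable cells):

┌─────────────────┬───────┐
│A · · · · · · · ·│· · · ·│
│ ┌─────┬─────┐ ┌─┘ ┌───┐ │
│·│· · ·│· · ·│·│· ·│· ·│·│
│ ╵ ┌─╴ ├───╴ │ ╵ ┌─┴─┐ │ │
│· ·│· ·│· · ·│· ·│· ·│·│·│
├───┤ ┌─┘ ┌─╴ ├───┘ ╷ ╵ │ │
│· ·│·│· ·│· ·│· · ·│· ·│·│
│ ╷ │ │ ╶─┤ ╶─┴─╴ ┌─┴─╴ │ │
│·│·│·│· ·│· · · ·│· · ·│·│
├─┘ │ ├─╴ ├───┐ ┌─┴─────┤ │
│· ·│·│· ·│· ·│·│· · · ·│·│
│ ╷ │ ╵ ┌─┘ ┌─┘ │ ┌───┐ ╵ │
│·│·│· ·│· ·│· ·│·│   │· ·│
│ └─┴───┘ ╷ │ ╶─┤ │ ╶─┼─╴ │
│· · · · ·│·│· ·│·│   │· ·│
├─╴ ┌─╴ ┌─┴─┴─╴ │ └─┬─┤ ╶─┤
│· ·│· ·│· · · ·│· ·│·│· ·│
│ ╶─┴─┐ │ ╶─┬───┴─┐ │ └─┐ │
│· · ·│·│· ·│· · ·│·│· ·│·│
│ ┌─╴ │ └─┐ └─╴ ┌─┘ │ ╶─┘ │
│·│· ·│· ·│· · ·│· ·│· · ·│
│ │ ╷ ├───┘ ┌───┘ ┌─┘ ┌───┤
│·│·│·│· · ·│· · ·│· ·│· ·│
├─┘ │ │ ╶─┬─┘ ┌─┬─┤ ╶─┴─╴ │
│· ·│·│· ·│· ·│·│·│· · · ·│
│ ╶─┴─┴─╴ │ ╶─┘ │ └─────╴ │
│· · · · ·│· · ·│· · · · ·│
└─────────┴─────┴─────────┘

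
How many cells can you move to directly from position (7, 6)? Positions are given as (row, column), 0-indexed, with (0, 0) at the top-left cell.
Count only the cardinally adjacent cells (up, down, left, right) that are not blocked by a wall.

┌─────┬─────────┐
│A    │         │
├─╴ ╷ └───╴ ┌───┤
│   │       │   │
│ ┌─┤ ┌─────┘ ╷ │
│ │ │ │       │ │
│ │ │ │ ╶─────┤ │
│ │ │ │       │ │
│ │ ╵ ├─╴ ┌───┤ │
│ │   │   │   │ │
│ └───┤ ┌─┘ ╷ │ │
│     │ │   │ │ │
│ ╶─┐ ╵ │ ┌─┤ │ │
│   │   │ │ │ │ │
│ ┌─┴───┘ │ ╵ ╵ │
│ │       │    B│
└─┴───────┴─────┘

Checking passable neighbors of (7, 6):
Neighbors: (6, 6), (7, 5), (7, 7)
Count: 3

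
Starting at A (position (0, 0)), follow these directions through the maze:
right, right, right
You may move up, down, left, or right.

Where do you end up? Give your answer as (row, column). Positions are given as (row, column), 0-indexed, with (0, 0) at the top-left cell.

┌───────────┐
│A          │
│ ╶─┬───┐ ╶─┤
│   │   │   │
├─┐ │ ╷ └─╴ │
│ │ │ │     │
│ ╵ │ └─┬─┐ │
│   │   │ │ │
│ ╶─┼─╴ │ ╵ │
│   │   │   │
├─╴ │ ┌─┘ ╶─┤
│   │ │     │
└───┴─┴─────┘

Following directions step by step:
Start: (0, 0)
  right: (0, 0) → (0, 1)
  right: (0, 1) → (0, 2)
  right: (0, 2) → (0, 3)
Final position: (0, 3)

Path taken:

┌───────────┐
│A → → B    │
│ ╶─┬───┐ ╶─┤
│   │   │   │
├─┐ │ ╷ └─╴ │
│ │ │ │     │
│ ╵ │ └─┬─┐ │
│   │   │ │ │
│ ╶─┼─╴ │ ╵ │
│   │   │   │
├─╴ │ ┌─┘ ╶─┤
│   │ │     │
└───┴─┴─────┘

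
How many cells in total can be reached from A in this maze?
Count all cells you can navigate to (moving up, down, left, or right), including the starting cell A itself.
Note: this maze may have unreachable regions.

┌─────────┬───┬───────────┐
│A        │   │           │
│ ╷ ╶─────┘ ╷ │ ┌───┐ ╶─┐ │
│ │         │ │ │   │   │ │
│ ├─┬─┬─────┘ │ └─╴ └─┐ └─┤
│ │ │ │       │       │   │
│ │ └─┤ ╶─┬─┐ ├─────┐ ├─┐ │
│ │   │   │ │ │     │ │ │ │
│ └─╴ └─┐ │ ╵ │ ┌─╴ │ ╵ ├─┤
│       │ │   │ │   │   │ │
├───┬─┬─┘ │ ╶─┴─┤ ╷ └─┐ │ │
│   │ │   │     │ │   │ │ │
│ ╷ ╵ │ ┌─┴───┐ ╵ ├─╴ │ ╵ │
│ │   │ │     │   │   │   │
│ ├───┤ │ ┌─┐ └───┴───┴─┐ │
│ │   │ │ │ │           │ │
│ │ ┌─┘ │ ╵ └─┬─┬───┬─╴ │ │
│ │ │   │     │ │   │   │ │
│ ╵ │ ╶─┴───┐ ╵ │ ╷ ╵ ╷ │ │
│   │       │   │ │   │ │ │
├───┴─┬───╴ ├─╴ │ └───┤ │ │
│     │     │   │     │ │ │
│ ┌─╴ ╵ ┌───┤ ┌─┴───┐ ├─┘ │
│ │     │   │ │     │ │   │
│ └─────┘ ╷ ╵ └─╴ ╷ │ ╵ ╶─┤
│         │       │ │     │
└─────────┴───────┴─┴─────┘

Using BFS/flood-fill to find all reachable cells from A:
Maze size: 13 × 13 = 169 total cells
14 cell(s) are walled off and cannot be reached from A.
Reachable cells: 155

Reachable region (· marks reachable cells):

┌─────────┬───┬───────────┐
│A · · · ·│· ·│· · · · · ·│
│ ╷ ╶─────┘ ╷ │ ┌───┐ ╶─┐ │
│·│· · · · ·│·│·│· ·│· ·│·│
│ ├─┬─┬─────┘ │ └─╴ └─┐ └─┤
│·│·│ │· · · ·│· · · ·│· ·│
│ │ └─┤ ╶─┬─┐ ├─────┐ ├─┐ │
│·│· ·│· ·│·│·│· · ·│·│·│·│
│ └─╴ └─┐ │ ╵ │ ┌─╴ │ ╵ ├─┤
│· · · ·│·│· ·│·│· ·│· ·│·│
├───┬─┬─┘ │ ╶─┴─┤ ╷ └─┐ │ │
│   │ │· ·│· · ·│·│· ·│·│·│
│ ╷ ╵ │ ┌─┴───┐ ╵ ├─╴ │ ╵ │
│ │   │·│· · ·│· ·│· ·│· ·│
│ ├───┤ │ ┌─┐ └───┴───┴─┐ │
│ │   │·│·│·│· · · · · ·│·│
│ │ ┌─┘ │ ╵ └─┬─┬───┬─╴ │ │
│ │ │· ·│· · ·│·│· ·│· ·│·│
│ ╵ │ ╶─┴───┐ ╵ │ ╷ ╵ ╷ │ │
│   │· · · ·│· ·│·│· ·│·│·│
├───┴─┬───╴ ├─╴ │ └───┤ │ │
│· · ·│· · ·│· ·│· · ·│·│·│
│ ┌─╴ ╵ ┌───┤ ┌─┴───┐ ├─┘ │
│·│· · ·│· ·│·│· · ·│·│· ·│
│ └─────┘ ╷ ╵ └─╴ ╷ │ ╵ ╶─┤
│· · · · ·│· · · ·│·│· · ·│
└─────────┴───────┴─┴─────┘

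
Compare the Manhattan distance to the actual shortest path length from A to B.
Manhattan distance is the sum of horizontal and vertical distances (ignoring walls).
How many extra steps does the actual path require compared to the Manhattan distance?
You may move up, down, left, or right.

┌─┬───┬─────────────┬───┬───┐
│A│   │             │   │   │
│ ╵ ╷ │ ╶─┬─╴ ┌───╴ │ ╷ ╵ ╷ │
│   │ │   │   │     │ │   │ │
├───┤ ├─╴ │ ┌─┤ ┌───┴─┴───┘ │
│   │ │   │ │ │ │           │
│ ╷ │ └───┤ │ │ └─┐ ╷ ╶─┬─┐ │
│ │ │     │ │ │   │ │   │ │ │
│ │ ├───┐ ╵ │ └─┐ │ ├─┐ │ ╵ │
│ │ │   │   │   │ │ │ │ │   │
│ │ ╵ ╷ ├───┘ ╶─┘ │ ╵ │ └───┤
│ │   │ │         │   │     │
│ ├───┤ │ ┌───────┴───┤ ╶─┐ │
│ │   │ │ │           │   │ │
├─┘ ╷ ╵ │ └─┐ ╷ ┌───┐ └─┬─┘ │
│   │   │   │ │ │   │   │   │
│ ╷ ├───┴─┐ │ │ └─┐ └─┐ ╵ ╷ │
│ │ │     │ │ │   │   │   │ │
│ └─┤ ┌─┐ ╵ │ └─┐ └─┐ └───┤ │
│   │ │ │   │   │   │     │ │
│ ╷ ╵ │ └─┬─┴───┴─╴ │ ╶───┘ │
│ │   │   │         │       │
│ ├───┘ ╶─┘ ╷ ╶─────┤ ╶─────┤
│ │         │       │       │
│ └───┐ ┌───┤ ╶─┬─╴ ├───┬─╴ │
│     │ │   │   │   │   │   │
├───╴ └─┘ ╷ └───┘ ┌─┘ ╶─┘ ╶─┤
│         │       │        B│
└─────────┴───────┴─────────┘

Manhattan distance: |13 - 0| + |13 - 0| = 26
Actual path length: 98
Extra steps: 98 - 26 = 72

Solution:

┌─┬───┬─────────────┬───┬───┐
│A│↱ ↓│      ↱ → → ↓│   │   │
│ ╵ ╷ │ ╶─┬─╴ ┌───╴ │ ╷ ╵ ╷ │
│↳ ↑│↓│   │↱ ↑│↓ ← ↲│ │   │ │
├───┤ ├─╴ │ ┌─┤ ┌───┴─┴───┘ │
│   │↓│   │↑│ │↓│           │
│ ╷ │ └───┤ │ │ └─┐ ╷ ╶─┬─┐ │
│ │ │↳ → ↓│↑│ │↳ ↓│ │   │ │ │
│ │ ├───┐ ╵ │ └─┐ │ ├─┐ │ ╵ │
│ │ │   │↳ ↑│   │↓│ │ │ │   │
│ │ ╵ ╷ ├───┘ ╶─┘ │ ╵ │ └───┤
│ │   │ │↓ ← ← ← ↲│   │     │
│ ├───┤ │ ┌───────┴───┤ ╶─┐ │
│ │   │ │↓│    ↱ → → ↓│   │ │
├─┘ ╷ ╵ │ └─┐ ╷ ┌───┐ └─┬─┘ │
│   │   │↳ ↓│ │↑│   │↳ ↓│↱ ↓│
│ ╷ ├───┴─┐ │ │ └─┐ └─┐ ╵ ╷ │
│ │ │↓ ← ↰│↓│ │↑ ↰│   │↳ ↑│↓│
│ └─┤ ┌─┐ ╵ │ └─┐ └─┐ └───┤ │
│↓ ↰│↓│ │↑ ↲│   │↑ ↰│     │↓│
│ ╷ ╵ │ └─┬─┴───┴─╴ │ ╶───┘ │
│↓│↑ ↲│   │  ↱ → → ↑│↓ ← ← ↲│
│ ├───┘ ╶─┘ ╷ ╶─────┤ ╶─────┤
│↓│         │↑ ← ← ↰│↳ → → ↓│
│ └───┐ ┌───┤ ╶─┬─╴ ├───┬─╴ │
│↳ → ↓│ │↱ ↓│   │↱ ↑│   │↓ ↲│
├───╴ └─┘ ╷ └───┘ ┌─┘ ╶─┘ ╶─┤
│    ↳ → ↑│↳ → → ↑│      ↳ B│
└─────────┴───────┴─────────┘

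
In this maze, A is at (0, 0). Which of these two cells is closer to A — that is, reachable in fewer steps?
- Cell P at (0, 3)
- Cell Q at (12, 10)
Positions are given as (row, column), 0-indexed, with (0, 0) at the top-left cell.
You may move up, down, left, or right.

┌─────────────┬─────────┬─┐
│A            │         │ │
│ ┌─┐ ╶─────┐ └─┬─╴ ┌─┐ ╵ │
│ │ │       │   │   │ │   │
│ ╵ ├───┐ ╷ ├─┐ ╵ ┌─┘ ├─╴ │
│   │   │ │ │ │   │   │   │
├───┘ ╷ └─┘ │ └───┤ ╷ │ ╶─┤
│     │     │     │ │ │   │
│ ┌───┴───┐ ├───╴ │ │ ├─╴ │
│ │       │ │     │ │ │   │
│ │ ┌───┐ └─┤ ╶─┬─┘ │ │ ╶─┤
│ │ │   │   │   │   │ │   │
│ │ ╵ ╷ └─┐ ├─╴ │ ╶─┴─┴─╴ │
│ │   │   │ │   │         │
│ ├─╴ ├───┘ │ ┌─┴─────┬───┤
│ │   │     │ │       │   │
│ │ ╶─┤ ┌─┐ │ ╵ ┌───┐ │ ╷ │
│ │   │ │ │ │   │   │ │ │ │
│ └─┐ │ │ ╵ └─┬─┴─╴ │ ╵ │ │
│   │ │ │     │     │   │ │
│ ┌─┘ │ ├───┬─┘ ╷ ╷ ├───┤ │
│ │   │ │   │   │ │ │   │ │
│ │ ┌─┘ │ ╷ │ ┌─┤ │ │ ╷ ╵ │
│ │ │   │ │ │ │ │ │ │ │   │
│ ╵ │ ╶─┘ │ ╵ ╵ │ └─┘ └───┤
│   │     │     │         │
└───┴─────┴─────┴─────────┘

Shortest path A → P at (0, 3): 3 steps
Shortest path A → Q at (12, 10): 70 steps

P is closer (3 steps vs 70 steps).

Path to P:

┌─────────────┬─────────┬─┐
│A → → P      │         │ │
│ ┌─┐ ╶─────┐ └─┬─╴ ┌─┐ ╵ │
│ │ │       │   │   │ │   │
│ ╵ ├───┐ ╷ ├─┐ ╵ ┌─┘ ├─╴ │
│   │   │ │ │ │   │   │   │
├───┘ ╷ └─┘ │ └───┤ ╷ │ ╶─┤
│     │     │     │ │ │   │
│ ┌───┴───┐ ├───╴ │ │ ├─╴ │
│ │       │ │     │ │ │   │
│ │ ┌───┐ └─┤ ╶─┬─┘ │ │ ╶─┤
│ │ │   │   │   │   │ │   │
│ │ ╵ ╷ └─┐ ├─╴ │ ╶─┴─┴─╴ │
│ │   │   │ │   │         │
│ ├─╴ ├───┘ │ ┌─┴─────┬───┤
│ │   │     │ │       │   │
│ │ ╶─┤ ┌─┐ │ ╵ ┌───┐ │ ╷ │
│ │   │ │ │ │   │   │ │ │ │
│ └─┐ │ │ ╵ └─┬─┴─╴ │ ╵ │ │
│   │ │ │     │     │   │ │
│ ┌─┘ │ ├───┬─┘ ╷ ╷ ├───┤ │
│ │   │ │   │   │ │ │   │ │
│ │ ┌─┘ │ ╷ │ ┌─┤ │ │ ╷ ╵ │
│ │ │   │ │ │ │ │ │ │ │   │
│ ╵ │ ╶─┘ │ ╵ ╵ │ └─┘ └───┤
│   │     │     │         │
└───┴─────┴─────┴─────────┘

Path to Q:

┌─────────────┬─────────┬─┐
│A → ↓        │         │ │
│ ┌─┐ ╶─────┐ └─┬─╴ ┌─┐ ╵ │
│ │ │↳ → → ↓│   │   │ │   │
│ ╵ ├───┐ ╷ ├─┐ ╵ ┌─┘ ├─╴ │
│   │↓ ↰│ │↓│ │   │   │   │
├───┘ ╷ └─┘ │ └───┤ ╷ │ ╶─┤
│↓ ← ↲│↑ ← ↲│     │ │ │   │
│ ┌───┴───┐ ├───╴ │ │ ├─╴ │
│↓│↱ → → ↓│ │     │ │ │   │
│ │ ┌───┐ └─┤ ╶─┬─┘ │ │ ╶─┤
│↓│↑│   │↳ ↓│   │   │ │   │
│ │ ╵ ╷ └─┐ ├─╴ │ ╶─┴─┴─╴ │
│↓│↑ ↰│   │↓│   │         │
│ ├─╴ ├───┘ │ ┌─┴─────┬───┤
│↓│↱ ↑│↓ ← ↲│ │       │   │
│ │ ╶─┤ ┌─┐ │ ╵ ┌───┐ │ ╷ │
│↓│↑ ↰│↓│ │ │   │   │ │ │ │
│ └─┐ │ │ ╵ └─┬─┴─╴ │ ╵ │ │
│↓  │↑│↓│     │↱ ↓  │   │ │
│ ┌─┘ │ ├───┬─┘ ╷ ╷ ├───┤ │
│↓│↱ ↑│↓│↱ ↓│↱ ↑│↓│ │   │ │
│ │ ┌─┘ │ ╷ │ ┌─┤ │ │ ╷ ╵ │
│↓│↑│↓ ↲│↑│↓│↑│ │↓│ │ │   │
│ ╵ │ ╶─┘ │ ╵ ╵ │ └─┘ └───┤
│↳ ↑│↳ → ↑│↳ ↑  │↳ → Q    │
└───┴─────┴─────┴─────────┘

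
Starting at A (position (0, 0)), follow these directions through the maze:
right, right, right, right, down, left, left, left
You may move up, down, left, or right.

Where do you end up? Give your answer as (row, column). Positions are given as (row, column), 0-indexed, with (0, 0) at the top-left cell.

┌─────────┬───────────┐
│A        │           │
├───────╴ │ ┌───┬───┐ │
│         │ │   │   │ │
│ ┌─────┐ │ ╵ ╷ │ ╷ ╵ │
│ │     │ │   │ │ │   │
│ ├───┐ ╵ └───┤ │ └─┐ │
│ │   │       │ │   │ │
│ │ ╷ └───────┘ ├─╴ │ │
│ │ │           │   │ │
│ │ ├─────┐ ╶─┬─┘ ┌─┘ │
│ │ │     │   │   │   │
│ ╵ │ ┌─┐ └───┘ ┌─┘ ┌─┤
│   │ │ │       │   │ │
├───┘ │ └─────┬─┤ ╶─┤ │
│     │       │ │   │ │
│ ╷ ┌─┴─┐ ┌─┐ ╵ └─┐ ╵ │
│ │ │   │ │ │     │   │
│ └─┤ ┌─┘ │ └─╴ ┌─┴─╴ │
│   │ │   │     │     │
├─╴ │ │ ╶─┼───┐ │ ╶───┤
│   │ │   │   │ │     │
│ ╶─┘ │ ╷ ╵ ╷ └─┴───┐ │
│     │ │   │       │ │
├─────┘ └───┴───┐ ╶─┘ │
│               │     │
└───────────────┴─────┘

Following directions step by step:
Start: (0, 0)
  right: (0, 0) → (0, 1)
  right: (0, 1) → (0, 2)
  right: (0, 2) → (0, 3)
  right: (0, 3) → (0, 4)
  down: (0, 4) → (1, 4)
  left: (1, 4) → (1, 3)
  left: (1, 3) → (1, 2)
  left: (1, 2) → (1, 1)
Final position: (1, 1)

Path taken:

┌─────────┬───────────┐
│A → → → ↓│           │
├───────╴ │ ┌───┬───┐ │
│  B ← ← ↲│ │   │   │ │
│ ┌─────┐ │ ╵ ╷ │ ╷ ╵ │
│ │     │ │   │ │ │   │
│ ├───┐ ╵ └───┤ │ └─┐ │
│ │   │       │ │   │ │
│ │ ╷ └───────┘ ├─╴ │ │
│ │ │           │   │ │
│ │ ├─────┐ ╶─┬─┘ ┌─┘ │
│ │ │     │   │   │   │
│ ╵ │ ┌─┐ └───┘ ┌─┘ ┌─┤
│   │ │ │       │   │ │
├───┘ │ └─────┬─┤ ╶─┤ │
│     │       │ │   │ │
│ ╷ ┌─┴─┐ ┌─┐ ╵ └─┐ ╵ │
│ │ │   │ │ │     │   │
│ └─┤ ┌─┘ │ └─╴ ┌─┴─╴ │
│   │ │   │     │     │
├─╴ │ │ ╶─┼───┐ │ ╶───┤
│   │ │   │   │ │     │
│ ╶─┘ │ ╷ ╵ ╷ └─┴───┐ │
│     │ │   │       │ │
├─────┘ └───┴───┐ ╶─┘ │
│               │     │
└───────────────┴─────┘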